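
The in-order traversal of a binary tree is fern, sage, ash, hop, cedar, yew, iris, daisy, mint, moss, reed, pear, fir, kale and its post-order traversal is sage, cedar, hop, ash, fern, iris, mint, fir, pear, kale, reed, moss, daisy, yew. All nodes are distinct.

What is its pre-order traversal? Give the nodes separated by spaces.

The last element of post-order is the root; it splits in-order into left and right subtrees.
Root yew: left subtree has 5 nodes {fern, sage, ash, hop, cedar}, right has 8 {iris, daisy, mint, moss, reed, pear, fir, kale}.
  Root fern: left subtree has 0 nodes { }, right has 4 {sage, ash, hop, cedar}.
    Root ash: left subtree has 1 node {sage}, right has 2 {hop, cedar}.
      Root hop: left subtree has 0 nodes { }, right has 1 {cedar}.
  Root daisy: left subtree has 1 node {iris}, right has 6 {mint, moss, reed, pear, fir, kale}.
    Root moss: left subtree has 1 node {mint}, right has 4 {reed, pear, fir, kale}.
      Root reed: left subtree has 0 nodes { }, right has 3 {pear, fir, kale}.
        Root kale: left subtree has 2 nodes {pear, fir}, right has 0 { }.
          Root pear: left subtree has 0 nodes { }, right has 1 {fir}.

yew fern ash sage hop cedar daisy iris moss mint reed kale pear fir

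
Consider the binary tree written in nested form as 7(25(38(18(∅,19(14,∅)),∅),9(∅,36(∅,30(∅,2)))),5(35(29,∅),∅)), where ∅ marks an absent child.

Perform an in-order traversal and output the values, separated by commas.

18, 14, 19, 38, 25, 9, 36, 30, 2, 7, 29, 35, 5

In-order visits the left subtree, then the node, then the right subtree.
At 7: go left to 25.
  At 25: go left to 38.
    At 38: go left to 18.
      At 18: no left child.
      Visit 18.
      At 18: go right to 19.
        At 19: go left to 14.
          14 is a leaf — visit 14.
        Visit 19.
        At 19: no right child.
    Visit 38.
    At 38: no right child.
  Visit 25.
  At 25: go right to 9.
    At 9: no left child.
    Visit 9.
    At 9: go right to 36.
      At 36: no left child.
      Visit 36.
      At 36: go right to 30.
        At 30: no left child.
        Visit 30.
        At 30: go right to 2.
          2 is a leaf — visit 2.
Visit 7.
At 7: go right to 5.
  At 5: go left to 35.
    At 35: go left to 29.
      29 is a leaf — visit 29.
    Visit 35.
    At 35: no right child.
  Visit 5.
  At 5: no right child.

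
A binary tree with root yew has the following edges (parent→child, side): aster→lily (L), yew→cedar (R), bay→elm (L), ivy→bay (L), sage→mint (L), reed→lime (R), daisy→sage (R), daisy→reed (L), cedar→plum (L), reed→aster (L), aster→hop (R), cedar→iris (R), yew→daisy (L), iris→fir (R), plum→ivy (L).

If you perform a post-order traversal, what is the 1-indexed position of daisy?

Post-order visits the left subtree, then the right subtree, then the node.
At yew: go left to daisy.
  At daisy: go left to reed.
    At reed: go left to aster.
      At aster: go left to lily.
        lily is a leaf — visit lily.
      At aster: go right to hop.
        hop is a leaf — visit hop.
      Visit aster.
    At reed: go right to lime.
      lime is a leaf — visit lime.
    Visit reed.
  At daisy: go right to sage.
    At sage: go left to mint.
      mint is a leaf — visit mint.
    At sage: no right child.
    Visit sage.
  Visit daisy.
At yew: go right to cedar.
  At cedar: go left to plum.
    At plum: go left to ivy.
      At ivy: go left to bay.
        At bay: go left to elm.
          elm is a leaf — visit elm.
        At bay: no right child.
        Visit bay.
      At ivy: no right child.
      Visit ivy.
    At plum: no right child.
    Visit plum.
  At cedar: go right to iris.
    At iris: no left child.
    At iris: go right to fir.
      fir is a leaf — visit fir.
    Visit iris.
  Visit cedar.
Visit yew.
Full post-order sequence: lily, hop, aster, lime, reed, mint, sage, daisy, elm, bay, ivy, plum, fir, iris, cedar, yew.

8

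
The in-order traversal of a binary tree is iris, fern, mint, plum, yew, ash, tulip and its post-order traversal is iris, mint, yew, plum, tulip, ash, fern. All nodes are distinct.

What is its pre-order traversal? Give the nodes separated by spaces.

The last element of post-order is the root; it splits in-order into left and right subtrees.
Root fern: left subtree has 1 node {iris}, right has 5 {mint, plum, yew, ash, tulip}.
  Root ash: left subtree has 3 nodes {mint, plum, yew}, right has 1 {tulip}.
    Root plum: left subtree has 1 node {mint}, right has 1 {yew}.

fern iris ash plum mint yew tulip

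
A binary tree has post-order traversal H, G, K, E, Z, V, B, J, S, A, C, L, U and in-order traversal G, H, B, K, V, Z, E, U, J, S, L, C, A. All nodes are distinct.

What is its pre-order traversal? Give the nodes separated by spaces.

The last element of post-order is the root; it splits in-order into left and right subtrees.
Root U: left subtree has 7 nodes {G, H, B, K, V, Z, E}, right has 5 {J, S, L, C, A}.
  Root B: left subtree has 2 nodes {G, H}, right has 4 {K, V, Z, E}.
    Root G: left subtree has 0 nodes { }, right has 1 {H}.
    Root V: left subtree has 1 node {K}, right has 2 {Z, E}.
      Root Z: left subtree has 0 nodes { }, right has 1 {E}.
  Root L: left subtree has 2 nodes {J, S}, right has 2 {C, A}.
    Root S: left subtree has 1 node {J}, right has 0 { }.
    Root C: left subtree has 0 nodes { }, right has 1 {A}.

U B G H V K Z E L S J C A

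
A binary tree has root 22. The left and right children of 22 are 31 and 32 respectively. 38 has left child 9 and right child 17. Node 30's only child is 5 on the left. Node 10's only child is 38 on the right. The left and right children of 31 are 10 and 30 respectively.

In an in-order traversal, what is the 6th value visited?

5

In-order visits the left subtree, then the node, then the right subtree.
At 22: go left to 31.
  At 31: go left to 10.
    At 10: no left child.
    Visit 10.
    At 10: go right to 38.
      At 38: go left to 9.
        9 is a leaf — visit 9.
      Visit 38.
      At 38: go right to 17.
        17 is a leaf — visit 17.
  Visit 31.
  At 31: go right to 30.
    At 30: go left to 5.
      5 is a leaf — visit 5.
    Visit 30.
    At 30: no right child.
Visit 22.
At 22: go right to 32.
  32 is a leaf — visit 32.
Full in-order sequence: 10, 9, 38, 17, 31, 5, 30, 22, 32.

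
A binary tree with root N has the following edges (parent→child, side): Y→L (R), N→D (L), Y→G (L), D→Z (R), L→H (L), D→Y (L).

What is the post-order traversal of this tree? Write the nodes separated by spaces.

G H L Y Z D N

Post-order visits the left subtree, then the right subtree, then the node.
At N: go left to D.
  At D: go left to Y.
    At Y: go left to G.
      G is a leaf — visit G.
    At Y: go right to L.
      At L: go left to H.
        H is a leaf — visit H.
      At L: no right child.
      Visit L.
    Visit Y.
  At D: go right to Z.
    Z is a leaf — visit Z.
  Visit D.
At N: no right child.
Visit N.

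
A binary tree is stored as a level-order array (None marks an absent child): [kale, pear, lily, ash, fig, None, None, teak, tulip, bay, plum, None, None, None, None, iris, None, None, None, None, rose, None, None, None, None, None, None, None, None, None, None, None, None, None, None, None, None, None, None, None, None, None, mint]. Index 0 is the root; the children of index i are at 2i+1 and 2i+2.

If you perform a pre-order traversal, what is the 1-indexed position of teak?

Pre-order visits the node, then its left subtree, then its right subtree.
Visit kale.
At kale: go left to pear.
  Visit pear.
  At pear: go left to ash.
    Visit ash.
    At ash: go left to teak.
      Visit teak.
      At teak: go left to iris.
        iris is a leaf — visit iris.
      At teak: no right child.
    At ash: go right to tulip.
      tulip is a leaf — visit tulip.
  At pear: go right to fig.
    Visit fig.
    At fig: go left to bay.
      Visit bay.
      At bay: no left child.
      At bay: go right to rose.
        Visit rose.
        At rose: no left child.
        At rose: go right to mint.
          mint is a leaf — visit mint.
    At fig: go right to plum.
      plum is a leaf — visit plum.
At kale: go right to lily.
  lily is a leaf — visit lily.
Full pre-order sequence: kale, pear, ash, teak, iris, tulip, fig, bay, rose, mint, plum, lily.

4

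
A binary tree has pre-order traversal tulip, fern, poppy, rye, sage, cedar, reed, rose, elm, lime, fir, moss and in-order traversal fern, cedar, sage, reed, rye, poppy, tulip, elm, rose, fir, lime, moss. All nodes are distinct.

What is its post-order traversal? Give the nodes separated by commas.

cedar, reed, sage, rye, poppy, fern, elm, fir, moss, lime, rose, tulip

The first element of pre-order is the root; it splits in-order into left and right subtrees.
Root tulip: left subtree has 6 nodes {fern, cedar, sage, reed, rye, poppy}, right has 5 {elm, rose, fir, lime, moss}.
  Root fern: left subtree has 0 nodes { }, right has 5 {cedar, sage, reed, rye, poppy}.
    Root poppy: left subtree has 4 nodes {cedar, sage, reed, rye}, right has 0 { }.
      Root rye: left subtree has 3 nodes {cedar, sage, reed}, right has 0 { }.
        Root sage: left subtree has 1 node {cedar}, right has 1 {reed}.
  Root rose: left subtree has 1 node {elm}, right has 3 {fir, lime, moss}.
    Root lime: left subtree has 1 node {fir}, right has 1 {moss}.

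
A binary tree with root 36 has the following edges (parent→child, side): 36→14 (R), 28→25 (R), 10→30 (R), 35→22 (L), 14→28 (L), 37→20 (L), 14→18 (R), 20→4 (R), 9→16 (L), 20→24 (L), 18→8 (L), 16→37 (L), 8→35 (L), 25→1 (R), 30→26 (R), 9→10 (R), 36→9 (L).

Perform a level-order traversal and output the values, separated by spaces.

36 9 14 16 10 28 18 37 30 25 8 20 26 1 35 24 4 22

Level-order visits nodes level by level from the root, left to right within each level.
Level 0: 36
Level 1: 9, 14
Level 2: 16, 10, 28, 18
Level 3: 37, 30, 25, 8
Level 4: 20, 26, 1, 35
Level 5: 24, 4, 22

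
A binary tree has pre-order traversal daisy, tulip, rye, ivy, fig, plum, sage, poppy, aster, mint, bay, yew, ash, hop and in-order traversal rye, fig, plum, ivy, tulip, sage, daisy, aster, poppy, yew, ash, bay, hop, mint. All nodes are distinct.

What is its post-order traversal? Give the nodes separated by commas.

plum, fig, ivy, rye, sage, tulip, aster, ash, yew, hop, bay, mint, poppy, daisy

The first element of pre-order is the root; it splits in-order into left and right subtrees.
Root daisy: left subtree has 6 nodes {rye, fig, plum, ivy, tulip, sage}, right has 7 {aster, poppy, yew, ash, bay, hop, mint}.
  Root tulip: left subtree has 4 nodes {rye, fig, plum, ivy}, right has 1 {sage}.
    Root rye: left subtree has 0 nodes { }, right has 3 {fig, plum, ivy}.
      Root ivy: left subtree has 2 nodes {fig, plum}, right has 0 { }.
        Root fig: left subtree has 0 nodes { }, right has 1 {plum}.
  Root poppy: left subtree has 1 node {aster}, right has 5 {yew, ash, bay, hop, mint}.
    Root mint: left subtree has 4 nodes {yew, ash, bay, hop}, right has 0 { }.
      Root bay: left subtree has 2 nodes {yew, ash}, right has 1 {hop}.
        Root yew: left subtree has 0 nodes { }, right has 1 {ash}.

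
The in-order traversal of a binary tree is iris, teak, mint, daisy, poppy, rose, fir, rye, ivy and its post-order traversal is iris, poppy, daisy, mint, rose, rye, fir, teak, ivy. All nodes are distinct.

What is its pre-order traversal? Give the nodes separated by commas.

ivy, teak, iris, fir, rose, mint, daisy, poppy, rye

The last element of post-order is the root; it splits in-order into left and right subtrees.
Root ivy: left subtree has 8 nodes {iris, teak, mint, daisy, poppy, rose, fir, rye}, right has 0 { }.
  Root teak: left subtree has 1 node {iris}, right has 6 {mint, daisy, poppy, rose, fir, rye}.
    Root fir: left subtree has 4 nodes {mint, daisy, poppy, rose}, right has 1 {rye}.
      Root rose: left subtree has 3 nodes {mint, daisy, poppy}, right has 0 { }.
        Root mint: left subtree has 0 nodes { }, right has 2 {daisy, poppy}.
          Root daisy: left subtree has 0 nodes { }, right has 1 {poppy}.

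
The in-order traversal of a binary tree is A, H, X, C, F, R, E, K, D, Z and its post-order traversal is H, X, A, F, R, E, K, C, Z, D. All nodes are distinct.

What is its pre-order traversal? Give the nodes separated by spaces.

D C A X H K E R F Z

The last element of post-order is the root; it splits in-order into left and right subtrees.
Root D: left subtree has 8 nodes {A, H, X, C, F, R, E, K}, right has 1 {Z}.
  Root C: left subtree has 3 nodes {A, H, X}, right has 4 {F, R, E, K}.
    Root A: left subtree has 0 nodes { }, right has 2 {H, X}.
      Root X: left subtree has 1 node {H}, right has 0 { }.
    Root K: left subtree has 3 nodes {F, R, E}, right has 0 { }.
      Root E: left subtree has 2 nodes {F, R}, right has 0 { }.
        Root R: left subtree has 1 node {F}, right has 0 { }.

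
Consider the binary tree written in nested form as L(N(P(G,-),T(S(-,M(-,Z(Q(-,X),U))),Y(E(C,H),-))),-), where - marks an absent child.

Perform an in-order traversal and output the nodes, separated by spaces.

In-order visits the left subtree, then the node, then the right subtree.
At L: go left to N.
  At N: go left to P.
    At P: go left to G.
      G is a leaf — visit G.
    Visit P.
    At P: no right child.
  Visit N.
  At N: go right to T.
    At T: go left to S.
      At S: no left child.
      Visit S.
      At S: go right to M.
        At M: no left child.
        Visit M.
        At M: go right to Z.
          At Z: go left to Q.
            At Q: no left child.
            Visit Q.
            At Q: go right to X.
              X is a leaf — visit X.
          Visit Z.
          At Z: go right to U.
            U is a leaf — visit U.
    Visit T.
    At T: go right to Y.
      At Y: go left to E.
        At E: go left to C.
          C is a leaf — visit C.
        Visit E.
        At E: go right to H.
          H is a leaf — visit H.
      Visit Y.
      At Y: no right child.
Visit L.
At L: no right child.

G P N S M Q X Z U T C E H Y L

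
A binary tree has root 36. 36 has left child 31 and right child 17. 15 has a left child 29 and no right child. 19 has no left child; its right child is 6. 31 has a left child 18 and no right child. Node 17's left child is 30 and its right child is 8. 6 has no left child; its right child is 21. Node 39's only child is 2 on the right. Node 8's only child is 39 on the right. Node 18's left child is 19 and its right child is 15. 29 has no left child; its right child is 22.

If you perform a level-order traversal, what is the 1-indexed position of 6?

Level-order visits nodes level by level from the root, left to right within each level.
Level 0: 36
Level 1: 31, 17
Level 2: 18, 30, 8
Level 3: 19, 15, 39
Level 4: 6, 29, 2
Level 5: 21, 22
Full level-order sequence: 36, 31, 17, 18, 30, 8, 19, 15, 39, 6, 29, 2, 21, 22.

10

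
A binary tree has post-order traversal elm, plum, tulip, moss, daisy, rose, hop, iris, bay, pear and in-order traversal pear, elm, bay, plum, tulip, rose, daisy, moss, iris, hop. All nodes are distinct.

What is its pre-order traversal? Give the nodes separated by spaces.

pear bay elm iris rose tulip plum daisy moss hop

The last element of post-order is the root; it splits in-order into left and right subtrees.
Root pear: left subtree has 0 nodes { }, right has 9 {elm, bay, plum, tulip, rose, daisy, moss, iris, hop}.
  Root bay: left subtree has 1 node {elm}, right has 7 {plum, tulip, rose, daisy, moss, iris, hop}.
    Root iris: left subtree has 5 nodes {plum, tulip, rose, daisy, moss}, right has 1 {hop}.
      Root rose: left subtree has 2 nodes {plum, tulip}, right has 2 {daisy, moss}.
        Root tulip: left subtree has 1 node {plum}, right has 0 { }.
        Root daisy: left subtree has 0 nodes { }, right has 1 {moss}.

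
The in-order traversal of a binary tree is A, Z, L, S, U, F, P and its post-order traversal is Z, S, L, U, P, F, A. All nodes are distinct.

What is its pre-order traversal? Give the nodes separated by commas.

A, F, U, L, Z, S, P

The last element of post-order is the root; it splits in-order into left and right subtrees.
Root A: left subtree has 0 nodes { }, right has 6 {Z, L, S, U, F, P}.
  Root F: left subtree has 4 nodes {Z, L, S, U}, right has 1 {P}.
    Root U: left subtree has 3 nodes {Z, L, S}, right has 0 { }.
      Root L: left subtree has 1 node {Z}, right has 1 {S}.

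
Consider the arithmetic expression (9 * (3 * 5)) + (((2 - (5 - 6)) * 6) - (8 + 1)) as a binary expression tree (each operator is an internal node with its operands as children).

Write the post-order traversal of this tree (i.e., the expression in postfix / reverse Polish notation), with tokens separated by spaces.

Post-order on an expression tree gives postfix notation: for each operator, emit left operand, right operand, then the operator.

9 3 5 * * 2 5 6 - - 6 * 8 1 + - +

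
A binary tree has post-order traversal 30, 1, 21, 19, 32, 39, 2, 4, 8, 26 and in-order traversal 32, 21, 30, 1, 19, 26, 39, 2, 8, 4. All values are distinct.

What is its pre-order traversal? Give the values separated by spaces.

26 32 19 21 1 30 8 2 39 4

The last element of post-order is the root; it splits in-order into left and right subtrees.
Root 26: left subtree has 5 nodes {32, 21, 30, 1, 19}, right has 4 {39, 2, 8, 4}.
  Root 32: left subtree has 0 nodes { }, right has 4 {21, 30, 1, 19}.
    Root 19: left subtree has 3 nodes {21, 30, 1}, right has 0 { }.
      Root 21: left subtree has 0 nodes { }, right has 2 {30, 1}.
        Root 1: left subtree has 1 node {30}, right has 0 { }.
  Root 8: left subtree has 2 nodes {39, 2}, right has 1 {4}.
    Root 2: left subtree has 1 node {39}, right has 0 { }.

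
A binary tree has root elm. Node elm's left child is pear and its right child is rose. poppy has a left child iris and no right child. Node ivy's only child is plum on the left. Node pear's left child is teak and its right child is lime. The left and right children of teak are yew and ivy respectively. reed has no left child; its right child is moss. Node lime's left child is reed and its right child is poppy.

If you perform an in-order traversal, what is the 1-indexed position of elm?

11

In-order visits the left subtree, then the node, then the right subtree.
At elm: go left to pear.
  At pear: go left to teak.
    At teak: go left to yew.
      yew is a leaf — visit yew.
    Visit teak.
    At teak: go right to ivy.
      At ivy: go left to plum.
        plum is a leaf — visit plum.
      Visit ivy.
      At ivy: no right child.
  Visit pear.
  At pear: go right to lime.
    At lime: go left to reed.
      At reed: no left child.
      Visit reed.
      At reed: go right to moss.
        moss is a leaf — visit moss.
    Visit lime.
    At lime: go right to poppy.
      At poppy: go left to iris.
        iris is a leaf — visit iris.
      Visit poppy.
      At poppy: no right child.
Visit elm.
At elm: go right to rose.
  rose is a leaf — visit rose.
Full in-order sequence: yew, teak, plum, ivy, pear, reed, moss, lime, iris, poppy, elm, rose.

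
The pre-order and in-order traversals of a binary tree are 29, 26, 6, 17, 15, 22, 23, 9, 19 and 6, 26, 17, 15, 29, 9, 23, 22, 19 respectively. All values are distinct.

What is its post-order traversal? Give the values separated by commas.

6, 15, 17, 26, 9, 23, 19, 22, 29

The first element of pre-order is the root; it splits in-order into left and right subtrees.
Root 29: left subtree has 4 nodes {6, 26, 17, 15}, right has 4 {9, 23, 22, 19}.
  Root 26: left subtree has 1 node {6}, right has 2 {17, 15}.
    Root 17: left subtree has 0 nodes { }, right has 1 {15}.
  Root 22: left subtree has 2 nodes {9, 23}, right has 1 {19}.
    Root 23: left subtree has 1 node {9}, right has 0 { }.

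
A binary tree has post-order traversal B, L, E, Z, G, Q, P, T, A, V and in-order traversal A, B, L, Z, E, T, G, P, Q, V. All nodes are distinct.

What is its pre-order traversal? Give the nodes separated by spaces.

The last element of post-order is the root; it splits in-order into left and right subtrees.
Root V: left subtree has 9 nodes {A, B, L, Z, E, T, G, P, Q}, right has 0 { }.
  Root A: left subtree has 0 nodes { }, right has 8 {B, L, Z, E, T, G, P, Q}.
    Root T: left subtree has 4 nodes {B, L, Z, E}, right has 3 {G, P, Q}.
      Root Z: left subtree has 2 nodes {B, L}, right has 1 {E}.
        Root L: left subtree has 1 node {B}, right has 0 { }.
      Root P: left subtree has 1 node {G}, right has 1 {Q}.

V A T Z L B E P G Q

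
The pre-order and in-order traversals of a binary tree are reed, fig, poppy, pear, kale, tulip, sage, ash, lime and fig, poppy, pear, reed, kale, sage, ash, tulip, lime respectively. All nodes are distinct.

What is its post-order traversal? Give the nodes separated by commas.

The first element of pre-order is the root; it splits in-order into left and right subtrees.
Root reed: left subtree has 3 nodes {fig, poppy, pear}, right has 5 {kale, sage, ash, tulip, lime}.
  Root fig: left subtree has 0 nodes { }, right has 2 {poppy, pear}.
    Root poppy: left subtree has 0 nodes { }, right has 1 {pear}.
  Root kale: left subtree has 0 nodes { }, right has 4 {sage, ash, tulip, lime}.
    Root tulip: left subtree has 2 nodes {sage, ash}, right has 1 {lime}.
      Root sage: left subtree has 0 nodes { }, right has 1 {ash}.

pear, poppy, fig, ash, sage, lime, tulip, kale, reed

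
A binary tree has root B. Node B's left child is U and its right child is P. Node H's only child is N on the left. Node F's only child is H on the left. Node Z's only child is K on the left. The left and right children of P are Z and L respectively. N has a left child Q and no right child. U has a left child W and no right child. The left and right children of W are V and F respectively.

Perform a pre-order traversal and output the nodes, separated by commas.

Pre-order visits the node, then its left subtree, then its right subtree.
Visit B.
At B: go left to U.
  Visit U.
  At U: go left to W.
    Visit W.
    At W: go left to V.
      V is a leaf — visit V.
    At W: go right to F.
      Visit F.
      At F: go left to H.
        Visit H.
        At H: go left to N.
          Visit N.
          At N: go left to Q.
            Q is a leaf — visit Q.
          At N: no right child.
        At H: no right child.
      At F: no right child.
  At U: no right child.
At B: go right to P.
  Visit P.
  At P: go left to Z.
    Visit Z.
    At Z: go left to K.
      K is a leaf — visit K.
    At Z: no right child.
  At P: go right to L.
    L is a leaf — visit L.

B, U, W, V, F, H, N, Q, P, Z, K, L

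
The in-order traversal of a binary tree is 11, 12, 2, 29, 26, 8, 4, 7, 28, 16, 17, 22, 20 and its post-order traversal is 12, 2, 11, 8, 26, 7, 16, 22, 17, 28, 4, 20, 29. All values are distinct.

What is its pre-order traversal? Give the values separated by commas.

29, 11, 2, 12, 20, 4, 26, 8, 28, 7, 17, 16, 22

The last element of post-order is the root; it splits in-order into left and right subtrees.
Root 29: left subtree has 3 nodes {11, 12, 2}, right has 9 {26, 8, 4, 7, 28, 16, 17, 22, 20}.
  Root 11: left subtree has 0 nodes { }, right has 2 {12, 2}.
    Root 2: left subtree has 1 node {12}, right has 0 { }.
  Root 20: left subtree has 8 nodes {26, 8, 4, 7, 28, 16, 17, 22}, right has 0 { }.
    Root 4: left subtree has 2 nodes {26, 8}, right has 5 {7, 28, 16, 17, 22}.
      Root 26: left subtree has 0 nodes { }, right has 1 {8}.
      Root 28: left subtree has 1 node {7}, right has 3 {16, 17, 22}.
        Root 17: left subtree has 1 node {16}, right has 1 {22}.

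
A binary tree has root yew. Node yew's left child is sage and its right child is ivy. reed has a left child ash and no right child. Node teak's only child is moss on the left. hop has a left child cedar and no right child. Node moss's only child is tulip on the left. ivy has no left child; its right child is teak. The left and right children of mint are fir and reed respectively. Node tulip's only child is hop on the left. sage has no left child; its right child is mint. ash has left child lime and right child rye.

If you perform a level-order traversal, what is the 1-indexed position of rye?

Level-order visits nodes level by level from the root, left to right within each level.
Level 0: yew
Level 1: sage, ivy
Level 2: mint, teak
Level 3: fir, reed, moss
Level 4: ash, tulip
Level 5: lime, rye, hop
Level 6: cedar
Full level-order sequence: yew, sage, ivy, mint, teak, fir, reed, moss, ash, tulip, lime, rye, hop, cedar.

12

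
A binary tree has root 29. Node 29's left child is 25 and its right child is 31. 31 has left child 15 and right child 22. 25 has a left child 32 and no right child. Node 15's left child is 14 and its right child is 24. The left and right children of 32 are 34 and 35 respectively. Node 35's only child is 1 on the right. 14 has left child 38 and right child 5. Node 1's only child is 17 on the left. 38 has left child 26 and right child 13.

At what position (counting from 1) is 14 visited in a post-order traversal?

11

Post-order visits the left subtree, then the right subtree, then the node.
At 29: go left to 25.
  At 25: go left to 32.
    At 32: go left to 34.
      34 is a leaf — visit 34.
    At 32: go right to 35.
      At 35: no left child.
      At 35: go right to 1.
        At 1: go left to 17.
          17 is a leaf — visit 17.
        At 1: no right child.
        Visit 1.
      Visit 35.
    Visit 32.
  At 25: no right child.
  Visit 25.
At 29: go right to 31.
  At 31: go left to 15.
    At 15: go left to 14.
      At 14: go left to 38.
        At 38: go left to 26.
          26 is a leaf — visit 26.
        At 38: go right to 13.
          13 is a leaf — visit 13.
        Visit 38.
      At 14: go right to 5.
        5 is a leaf — visit 5.
      Visit 14.
    At 15: go right to 24.
      24 is a leaf — visit 24.
    Visit 15.
  At 31: go right to 22.
    22 is a leaf — visit 22.
  Visit 31.
Visit 29.
Full post-order sequence: 34, 17, 1, 35, 32, 25, 26, 13, 38, 5, 14, 24, 15, 22, 31, 29.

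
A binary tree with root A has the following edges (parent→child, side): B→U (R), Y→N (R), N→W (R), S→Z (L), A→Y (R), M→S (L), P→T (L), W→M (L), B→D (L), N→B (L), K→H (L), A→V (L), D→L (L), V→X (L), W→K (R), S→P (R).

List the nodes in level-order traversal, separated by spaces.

Level-order visits nodes level by level from the root, left to right within each level.
Level 0: A
Level 1: V, Y
Level 2: X, N
Level 3: B, W
Level 4: D, U, M, K
Level 5: L, S, H
Level 6: Z, P
Level 7: T

A V Y X N B W D U M K L S H Z P T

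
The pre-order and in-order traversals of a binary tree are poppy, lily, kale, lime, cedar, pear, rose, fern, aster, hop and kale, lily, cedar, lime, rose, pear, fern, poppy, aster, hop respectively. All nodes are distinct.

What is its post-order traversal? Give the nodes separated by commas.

The first element of pre-order is the root; it splits in-order into left and right subtrees.
Root poppy: left subtree has 7 nodes {kale, lily, cedar, lime, rose, pear, fern}, right has 2 {aster, hop}.
  Root lily: left subtree has 1 node {kale}, right has 5 {cedar, lime, rose, pear, fern}.
    Root lime: left subtree has 1 node {cedar}, right has 3 {rose, pear, fern}.
      Root pear: left subtree has 1 node {rose}, right has 1 {fern}.
  Root aster: left subtree has 0 nodes { }, right has 1 {hop}.

kale, cedar, rose, fern, pear, lime, lily, hop, aster, poppy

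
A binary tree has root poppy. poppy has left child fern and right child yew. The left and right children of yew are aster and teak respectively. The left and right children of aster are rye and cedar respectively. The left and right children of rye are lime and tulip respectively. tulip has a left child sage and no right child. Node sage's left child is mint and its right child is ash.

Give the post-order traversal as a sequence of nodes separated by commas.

fern, lime, mint, ash, sage, tulip, rye, cedar, aster, teak, yew, poppy

Post-order visits the left subtree, then the right subtree, then the node.
At poppy: go left to fern.
  fern is a leaf — visit fern.
At poppy: go right to yew.
  At yew: go left to aster.
    At aster: go left to rye.
      At rye: go left to lime.
        lime is a leaf — visit lime.
      At rye: go right to tulip.
        At tulip: go left to sage.
          At sage: go left to mint.
            mint is a leaf — visit mint.
          At sage: go right to ash.
            ash is a leaf — visit ash.
          Visit sage.
        At tulip: no right child.
        Visit tulip.
      Visit rye.
    At aster: go right to cedar.
      cedar is a leaf — visit cedar.
    Visit aster.
  At yew: go right to teak.
    teak is a leaf — visit teak.
  Visit yew.
Visit poppy.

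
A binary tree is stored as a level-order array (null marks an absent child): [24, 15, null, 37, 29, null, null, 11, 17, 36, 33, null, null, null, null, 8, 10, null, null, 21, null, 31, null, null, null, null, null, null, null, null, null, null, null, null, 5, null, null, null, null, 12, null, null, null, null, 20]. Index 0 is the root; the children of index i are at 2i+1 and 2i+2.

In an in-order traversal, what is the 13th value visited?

In-order visits the left subtree, then the node, then the right subtree.
At 24: go left to 15.
  At 15: go left to 37.
    At 37: go left to 11.
      At 11: go left to 8.
        8 is a leaf — visit 8.
      Visit 11.
      At 11: go right to 10.
        At 10: no left child.
        Visit 10.
        At 10: go right to 5.
          5 is a leaf — visit 5.
    Visit 37.
    At 37: go right to 17.
      17 is a leaf — visit 17.
  Visit 15.
  At 15: go right to 29.
    At 29: go left to 36.
      At 36: go left to 21.
        At 21: go left to 12.
          12 is a leaf — visit 12.
        Visit 21.
        At 21: no right child.
      Visit 36.
      At 36: no right child.
    Visit 29.
    At 29: go right to 33.
      At 33: go left to 31.
        At 31: no left child.
        Visit 31.
        At 31: go right to 20.
          20 is a leaf — visit 20.
      Visit 33.
      At 33: no right child.
Visit 24.
At 24: no right child.
Full in-order sequence: 8, 11, 10, 5, 37, 17, 15, 12, 21, 36, 29, 31, 20, 33, 24.

20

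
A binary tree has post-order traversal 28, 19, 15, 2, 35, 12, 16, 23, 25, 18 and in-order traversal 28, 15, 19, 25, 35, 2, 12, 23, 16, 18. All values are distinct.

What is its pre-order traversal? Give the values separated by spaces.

18 25 15 28 19 23 12 35 2 16

The last element of post-order is the root; it splits in-order into left and right subtrees.
Root 18: left subtree has 9 nodes {28, 15, 19, 25, 35, 2, 12, 23, 16}, right has 0 { }.
  Root 25: left subtree has 3 nodes {28, 15, 19}, right has 5 {35, 2, 12, 23, 16}.
    Root 15: left subtree has 1 node {28}, right has 1 {19}.
    Root 23: left subtree has 3 nodes {35, 2, 12}, right has 1 {16}.
      Root 12: left subtree has 2 nodes {35, 2}, right has 0 { }.
        Root 35: left subtree has 0 nodes { }, right has 1 {2}.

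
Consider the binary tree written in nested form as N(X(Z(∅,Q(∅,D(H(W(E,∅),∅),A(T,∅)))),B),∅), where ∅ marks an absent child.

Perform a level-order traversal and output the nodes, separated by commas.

Level-order visits nodes level by level from the root, left to right within each level.
Level 0: N
Level 1: X
Level 2: Z, B
Level 3: Q
Level 4: D
Level 5: H, A
Level 6: W, T
Level 7: E

N, X, Z, B, Q, D, H, A, W, T, E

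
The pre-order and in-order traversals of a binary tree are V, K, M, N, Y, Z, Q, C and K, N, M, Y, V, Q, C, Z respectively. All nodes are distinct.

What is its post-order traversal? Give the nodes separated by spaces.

N Y M K C Q Z V

The first element of pre-order is the root; it splits in-order into left and right subtrees.
Root V: left subtree has 4 nodes {K, N, M, Y}, right has 3 {Q, C, Z}.
  Root K: left subtree has 0 nodes { }, right has 3 {N, M, Y}.
    Root M: left subtree has 1 node {N}, right has 1 {Y}.
  Root Z: left subtree has 2 nodes {Q, C}, right has 0 { }.
    Root Q: left subtree has 0 nodes { }, right has 1 {C}.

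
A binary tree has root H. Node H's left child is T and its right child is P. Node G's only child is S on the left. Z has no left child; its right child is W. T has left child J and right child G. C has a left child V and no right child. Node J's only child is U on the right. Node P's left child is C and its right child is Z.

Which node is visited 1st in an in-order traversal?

J

In-order visits the left subtree, then the node, then the right subtree.
At H: go left to T.
  At T: go left to J.
    At J: no left child.
    Visit J.
    At J: go right to U.
      U is a leaf — visit U.
  Visit T.
  At T: go right to G.
    At G: go left to S.
      S is a leaf — visit S.
    Visit G.
    At G: no right child.
Visit H.
At H: go right to P.
  At P: go left to C.
    At C: go left to V.
      V is a leaf — visit V.
    Visit C.
    At C: no right child.
  Visit P.
  At P: go right to Z.
    At Z: no left child.
    Visit Z.
    At Z: go right to W.
      W is a leaf — visit W.
Full in-order sequence: J, U, T, S, G, H, V, C, P, Z, W.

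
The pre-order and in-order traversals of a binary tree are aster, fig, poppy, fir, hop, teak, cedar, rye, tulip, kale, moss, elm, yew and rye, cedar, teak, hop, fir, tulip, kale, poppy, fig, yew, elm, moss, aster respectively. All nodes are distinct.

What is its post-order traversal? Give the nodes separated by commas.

The first element of pre-order is the root; it splits in-order into left and right subtrees.
Root aster: left subtree has 12 nodes {rye, cedar, teak, hop, fir, tulip, kale, poppy, fig, yew, elm, moss}, right has 0 { }.
  Root fig: left subtree has 8 nodes {rye, cedar, teak, hop, fir, tulip, kale, poppy}, right has 3 {yew, elm, moss}.
    Root poppy: left subtree has 7 nodes {rye, cedar, teak, hop, fir, tulip, kale}, right has 0 { }.
      Root fir: left subtree has 4 nodes {rye, cedar, teak, hop}, right has 2 {tulip, kale}.
        Root hop: left subtree has 3 nodes {rye, cedar, teak}, right has 0 { }.
          Root teak: left subtree has 2 nodes {rye, cedar}, right has 0 { }.
            Root cedar: left subtree has 1 node {rye}, right has 0 { }.
        Root tulip: left subtree has 0 nodes { }, right has 1 {kale}.
    Root moss: left subtree has 2 nodes {yew, elm}, right has 0 { }.
      Root elm: left subtree has 1 node {yew}, right has 0 { }.

rye, cedar, teak, hop, kale, tulip, fir, poppy, yew, elm, moss, fig, aster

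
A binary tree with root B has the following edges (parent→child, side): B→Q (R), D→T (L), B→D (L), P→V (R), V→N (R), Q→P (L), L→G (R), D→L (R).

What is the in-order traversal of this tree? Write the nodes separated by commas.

T, D, L, G, B, P, V, N, Q

In-order visits the left subtree, then the node, then the right subtree.
At B: go left to D.
  At D: go left to T.
    T is a leaf — visit T.
  Visit D.
  At D: go right to L.
    At L: no left child.
    Visit L.
    At L: go right to G.
      G is a leaf — visit G.
Visit B.
At B: go right to Q.
  At Q: go left to P.
    At P: no left child.
    Visit P.
    At P: go right to V.
      At V: no left child.
      Visit V.
      At V: go right to N.
        N is a leaf — visit N.
  Visit Q.
  At Q: no right child.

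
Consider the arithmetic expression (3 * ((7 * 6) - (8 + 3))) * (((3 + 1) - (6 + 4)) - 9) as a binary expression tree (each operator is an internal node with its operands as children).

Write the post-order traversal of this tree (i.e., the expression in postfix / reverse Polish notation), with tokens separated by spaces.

Post-order on an expression tree gives postfix notation: for each operator, emit left operand, right operand, then the operator.

3 7 6 * 8 3 + - * 3 1 + 6 4 + - 9 - *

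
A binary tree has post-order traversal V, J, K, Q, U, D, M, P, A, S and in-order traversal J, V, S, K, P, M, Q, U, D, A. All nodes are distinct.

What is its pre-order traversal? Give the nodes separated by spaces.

S J V A P K M D U Q

The last element of post-order is the root; it splits in-order into left and right subtrees.
Root S: left subtree has 2 nodes {J, V}, right has 7 {K, P, M, Q, U, D, A}.
  Root J: left subtree has 0 nodes { }, right has 1 {V}.
  Root A: left subtree has 6 nodes {K, P, M, Q, U, D}, right has 0 { }.
    Root P: left subtree has 1 node {K}, right has 4 {M, Q, U, D}.
      Root M: left subtree has 0 nodes { }, right has 3 {Q, U, D}.
        Root D: left subtree has 2 nodes {Q, U}, right has 0 { }.
          Root U: left subtree has 1 node {Q}, right has 0 { }.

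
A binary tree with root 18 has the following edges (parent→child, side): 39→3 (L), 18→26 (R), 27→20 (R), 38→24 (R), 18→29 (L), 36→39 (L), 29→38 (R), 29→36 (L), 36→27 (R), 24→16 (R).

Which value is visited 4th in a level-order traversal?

36

Level-order visits nodes level by level from the root, left to right within each level.
Level 0: 18
Level 1: 29, 26
Level 2: 36, 38
Level 3: 39, 27, 24
Level 4: 3, 20, 16
Full level-order sequence: 18, 29, 26, 36, 38, 39, 27, 24, 3, 20, 16.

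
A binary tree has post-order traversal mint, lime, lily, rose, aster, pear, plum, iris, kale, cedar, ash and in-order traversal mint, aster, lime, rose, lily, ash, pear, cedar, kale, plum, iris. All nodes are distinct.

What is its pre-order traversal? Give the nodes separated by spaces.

The last element of post-order is the root; it splits in-order into left and right subtrees.
Root ash: left subtree has 5 nodes {mint, aster, lime, rose, lily}, right has 5 {pear, cedar, kale, plum, iris}.
  Root aster: left subtree has 1 node {mint}, right has 3 {lime, rose, lily}.
    Root rose: left subtree has 1 node {lime}, right has 1 {lily}.
  Root cedar: left subtree has 1 node {pear}, right has 3 {kale, plum, iris}.
    Root kale: left subtree has 0 nodes { }, right has 2 {plum, iris}.
      Root iris: left subtree has 1 node {plum}, right has 0 { }.

ash aster mint rose lime lily cedar pear kale iris plum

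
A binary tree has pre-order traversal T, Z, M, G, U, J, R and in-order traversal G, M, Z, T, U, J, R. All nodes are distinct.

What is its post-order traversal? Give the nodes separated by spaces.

G M Z R J U T

The first element of pre-order is the root; it splits in-order into left and right subtrees.
Root T: left subtree has 3 nodes {G, M, Z}, right has 3 {U, J, R}.
  Root Z: left subtree has 2 nodes {G, M}, right has 0 { }.
    Root M: left subtree has 1 node {G}, right has 0 { }.
  Root U: left subtree has 0 nodes { }, right has 2 {J, R}.
    Root J: left subtree has 0 nodes { }, right has 1 {R}.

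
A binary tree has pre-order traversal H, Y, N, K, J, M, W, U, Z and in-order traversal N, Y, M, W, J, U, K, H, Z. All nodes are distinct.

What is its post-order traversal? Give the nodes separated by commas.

The first element of pre-order is the root; it splits in-order into left and right subtrees.
Root H: left subtree has 7 nodes {N, Y, M, W, J, U, K}, right has 1 {Z}.
  Root Y: left subtree has 1 node {N}, right has 5 {M, W, J, U, K}.
    Root K: left subtree has 4 nodes {M, W, J, U}, right has 0 { }.
      Root J: left subtree has 2 nodes {M, W}, right has 1 {U}.
        Root M: left subtree has 0 nodes { }, right has 1 {W}.

N, W, M, U, J, K, Y, Z, H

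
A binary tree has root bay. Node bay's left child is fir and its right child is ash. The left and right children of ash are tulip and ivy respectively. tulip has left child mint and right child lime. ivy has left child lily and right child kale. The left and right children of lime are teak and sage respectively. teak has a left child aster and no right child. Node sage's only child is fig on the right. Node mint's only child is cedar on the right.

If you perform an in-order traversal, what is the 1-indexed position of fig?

10

In-order visits the left subtree, then the node, then the right subtree.
At bay: go left to fir.
  fir is a leaf — visit fir.
Visit bay.
At bay: go right to ash.
  At ash: go left to tulip.
    At tulip: go left to mint.
      At mint: no left child.
      Visit mint.
      At mint: go right to cedar.
        cedar is a leaf — visit cedar.
    Visit tulip.
    At tulip: go right to lime.
      At lime: go left to teak.
        At teak: go left to aster.
          aster is a leaf — visit aster.
        Visit teak.
        At teak: no right child.
      Visit lime.
      At lime: go right to sage.
        At sage: no left child.
        Visit sage.
        At sage: go right to fig.
          fig is a leaf — visit fig.
  Visit ash.
  At ash: go right to ivy.
    At ivy: go left to lily.
      lily is a leaf — visit lily.
    Visit ivy.
    At ivy: go right to kale.
      kale is a leaf — visit kale.
Full in-order sequence: fir, bay, mint, cedar, tulip, aster, teak, lime, sage, fig, ash, lily, ivy, kale.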